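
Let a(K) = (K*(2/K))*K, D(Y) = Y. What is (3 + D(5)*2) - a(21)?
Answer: -29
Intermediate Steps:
a(K) = 2*K
(3 + D(5)*2) - a(21) = (3 + 5*2) - 2*21 = (3 + 10) - 1*42 = 13 - 42 = -29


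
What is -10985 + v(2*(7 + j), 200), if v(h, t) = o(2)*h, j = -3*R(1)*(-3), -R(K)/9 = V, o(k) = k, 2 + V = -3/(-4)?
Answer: -10552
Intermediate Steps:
V = -5/4 (V = -2 - 3/(-4) = -2 - 3*(-¼) = -2 + ¾ = -5/4 ≈ -1.2500)
R(K) = 45/4 (R(K) = -9*(-5/4) = 45/4)
j = 405/4 (j = -3*45/4*(-3) = -135/4*(-3) = 405/4 ≈ 101.25)
v(h, t) = 2*h
-10985 + v(2*(7 + j), 200) = -10985 + 2*(2*(7 + 405/4)) = -10985 + 2*(2*(433/4)) = -10985 + 2*(433/2) = -10985 + 433 = -10552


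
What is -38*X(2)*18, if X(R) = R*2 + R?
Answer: -4104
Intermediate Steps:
X(R) = 3*R (X(R) = 2*R + R = 3*R)
-38*X(2)*18 = -114*2*18 = -38*6*18 = -228*18 = -4104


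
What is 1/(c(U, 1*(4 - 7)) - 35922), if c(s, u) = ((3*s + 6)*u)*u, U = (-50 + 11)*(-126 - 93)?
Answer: 1/194739 ≈ 5.1351e-6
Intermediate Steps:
U = 8541 (U = -39*(-219) = 8541)
c(s, u) = u²*(6 + 3*s) (c(s, u) = ((6 + 3*s)*u)*u = (u*(6 + 3*s))*u = u²*(6 + 3*s))
1/(c(U, 1*(4 - 7)) - 35922) = 1/(3*(1*(4 - 7))²*(2 + 8541) - 35922) = 1/(3*(1*(-3))²*8543 - 35922) = 1/(3*(-3)²*8543 - 35922) = 1/(3*9*8543 - 35922) = 1/(230661 - 35922) = 1/194739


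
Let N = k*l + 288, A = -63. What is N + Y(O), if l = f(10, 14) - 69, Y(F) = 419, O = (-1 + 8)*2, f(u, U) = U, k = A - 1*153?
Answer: 12587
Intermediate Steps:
k = -216 (k = -63 - 1*153 = -63 - 153 = -216)
O = 14 (O = 7*2 = 14)
l = -55 (l = 14 - 69 = -55)
N = 12168 (N = -216*(-55) + 288 = 11880 + 288 = 12168)
N + Y(O) = 12168 + 419 = 12587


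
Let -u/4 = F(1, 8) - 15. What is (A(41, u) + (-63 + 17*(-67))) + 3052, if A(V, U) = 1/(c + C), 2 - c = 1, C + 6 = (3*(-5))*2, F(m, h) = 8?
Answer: 64749/35 ≈ 1850.0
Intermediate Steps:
C = -36 (C = -6 + (3*(-5))*2 = -6 - 15*2 = -6 - 30 = -36)
c = 1 (c = 2 - 1*1 = 2 - 1 = 1)
u = 28 (u = -4*(8 - 15) = -4*(-7) = 28)
A(V, U) = -1/35 (A(V, U) = 1/(1 - 36) = 1/(-35) = -1/35)
(A(41, u) + (-63 + 17*(-67))) + 3052 = (-1/35 + (-63 + 17*(-67))) + 3052 = (-1/35 + (-63 - 1139)) + 3052 = (-1/35 - 1202) + 3052 = -42071/35 + 3052 = 64749/35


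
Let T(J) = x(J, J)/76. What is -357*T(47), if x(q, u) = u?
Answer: -16779/76 ≈ -220.78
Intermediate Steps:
T(J) = J/76
-357*T(47) = -357*47/76 = -16779/76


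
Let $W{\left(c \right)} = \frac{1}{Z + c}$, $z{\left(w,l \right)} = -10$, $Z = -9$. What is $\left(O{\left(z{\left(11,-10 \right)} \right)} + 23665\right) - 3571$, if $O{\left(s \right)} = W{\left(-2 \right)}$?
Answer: $\frac{221033}{11} \approx 20094.0$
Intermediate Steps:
$W{\left(c \right)} = \frac{1}{-9 + c}$
$O{\left(s \right)} = - \frac{1}{11}$ ($O{\left(s \right)} = \frac{1}{-9 - 2} = \frac{1}{-11} = - \frac{1}{11}$)
$\left(O{\left(z{\left(11,-10 \right)} \right)} + 23665\right) - 3571 = \left(- \frac{1}{11} + 23665\right) - 3571 = \frac{260314}{11} - 3571 = \frac{221033}{11}$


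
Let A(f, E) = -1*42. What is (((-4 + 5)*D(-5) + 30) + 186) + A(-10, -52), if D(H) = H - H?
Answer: 174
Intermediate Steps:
D(H) = 0
A(f, E) = -42
(((-4 + 5)*D(-5) + 30) + 186) + A(-10, -52) = (((-4 + 5)*0 + 30) + 186) - 42 = ((1*0 + 30) + 186) - 42 = ((0 + 30) + 186) - 42 = (30 + 186) - 42 = 216 - 42 = 174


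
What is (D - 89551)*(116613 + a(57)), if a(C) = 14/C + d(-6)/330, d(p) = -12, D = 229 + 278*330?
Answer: 294659423266/1045 ≈ 2.8197e+8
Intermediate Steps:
D = 91969 (D = 229 + 91740 = 91969)
a(C) = -2/55 + 14/C (a(C) = 14/C - 12/330 = 14/C - 12*1/330 = 14/C - 2/55 = -2/55 + 14/C)
(D - 89551)*(116613 + a(57)) = (91969 - 89551)*(116613 + (-2/55 + 14/57)) = 2418*(116613 + (-2/55 + 14*(1/57))) = 2418*(116613 + (-2/55 + 14/57)) = 2418*(116613 + 656/3135) = 2418*(365582411/3135) = 294659423266/1045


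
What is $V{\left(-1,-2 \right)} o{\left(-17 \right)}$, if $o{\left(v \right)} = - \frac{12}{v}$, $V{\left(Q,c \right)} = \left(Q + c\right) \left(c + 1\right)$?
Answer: $\frac{36}{17} \approx 2.1176$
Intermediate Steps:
$V{\left(Q,c \right)} = \left(1 + c\right) \left(Q + c\right)$ ($V{\left(Q,c \right)} = \left(Q + c\right) \left(1 + c\right) = \left(1 + c\right) \left(Q + c\right)$)
$V{\left(-1,-2 \right)} o{\left(-17 \right)} = \left(-1 - 2 + \left(-2\right)^{2} - -2\right) \left(- \frac{12}{-17}\right) = \left(-1 - 2 + 4 + 2\right) \left(\left(-12\right) \left(- \frac{1}{17}\right)\right) = 3 \cdot \frac{12}{17} = \frac{36}{17}$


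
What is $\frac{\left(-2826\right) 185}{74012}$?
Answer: $- \frac{261405}{37006} \approx -7.0639$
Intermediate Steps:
$\frac{\left(-2826\right) 185}{74012} = \left(-522810\right) \frac{1}{74012} = - \frac{261405}{37006}$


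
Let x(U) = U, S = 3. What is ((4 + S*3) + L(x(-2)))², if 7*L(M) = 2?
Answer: 8649/49 ≈ 176.51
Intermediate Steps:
L(M) = 2/7 (L(M) = (⅐)*2 = 2/7)
((4 + S*3) + L(x(-2)))² = ((4 + 3*3) + 2/7)² = ((4 + 9) + 2/7)² = (13 + 2/7)² = (93/7)² = 8649/49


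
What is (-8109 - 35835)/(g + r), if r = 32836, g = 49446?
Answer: -21972/41141 ≈ -0.53407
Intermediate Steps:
(-8109 - 35835)/(g + r) = (-8109 - 35835)/(49446 + 32836) = -43944/82282 = -43944*1/82282 = -21972/41141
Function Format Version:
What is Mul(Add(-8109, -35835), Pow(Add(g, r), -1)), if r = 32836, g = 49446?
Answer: Rational(-21972, 41141) ≈ -0.53407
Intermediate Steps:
Mul(Add(-8109, -35835), Pow(Add(g, r), -1)) = Mul(Add(-8109, -35835), Pow(Add(49446, 32836), -1)) = Mul(-43944, Pow(82282, -1)) = Mul(-43944, Rational(1, 82282)) = Rational(-21972, 41141)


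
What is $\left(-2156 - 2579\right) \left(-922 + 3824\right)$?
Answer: $-13740970$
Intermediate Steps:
$\left(-2156 - 2579\right) \left(-922 + 3824\right) = \left(-4735\right) 2902 = -13740970$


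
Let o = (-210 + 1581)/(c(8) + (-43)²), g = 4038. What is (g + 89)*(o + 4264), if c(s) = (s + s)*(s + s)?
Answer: 37048454557/2105 ≈ 1.7600e+7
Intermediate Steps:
c(s) = 4*s² (c(s) = (2*s)*(2*s) = 4*s²)
o = 1371/2105 (o = (-210 + 1581)/(4*8² + (-43)²) = 1371/(4*64 + 1849) = 1371/(256 + 1849) = 1371/2105 ≈ 0.65131)
(g + 89)*(o + 4264) = (4038 + 89)*(1371/2105 + 4264) = 4127*(8977091/2105) = 37048454557/2105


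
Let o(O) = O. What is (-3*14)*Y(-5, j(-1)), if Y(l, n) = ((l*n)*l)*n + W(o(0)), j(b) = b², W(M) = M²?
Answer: -1050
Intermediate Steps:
Y(l, n) = l²*n² (Y(l, n) = ((l*n)*l)*n + 0² = (n*l²)*n + 0 = l²*n² + 0 = l²*n²)
(-3*14)*Y(-5, j(-1)) = (-3*14)*((-5)²*((-1)²)²) = -1050*1² = -1050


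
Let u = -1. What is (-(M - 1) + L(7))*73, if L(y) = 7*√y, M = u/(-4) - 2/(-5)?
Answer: 511/20 + 511*√7 ≈ 1377.5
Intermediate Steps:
M = 13/20 (M = -1/(-4) - 2/(-5) = -1*(-¼) - 2*(-⅕) = ¼ + ⅖ = 13/20 ≈ 0.65000)
(-(M - 1) + L(7))*73 = (-(13/20 - 1) + 7*√7)*73 = (-1*(-7/20) + 7*√7)*73 = (7/20 + 7*√7)*73 = 511/20 + 511*√7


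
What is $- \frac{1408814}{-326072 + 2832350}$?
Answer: $- \frac{704407}{1253139} \approx -0.56211$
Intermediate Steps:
$- \frac{1408814}{-326072 + 2832350} = - \frac{1408814}{2506278} = \left(-1408814\right) \frac{1}{2506278} = - \frac{704407}{1253139}$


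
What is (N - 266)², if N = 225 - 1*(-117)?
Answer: 5776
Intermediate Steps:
N = 342 (N = 225 + 117 = 342)
(N - 266)² = (342 - 266)² = 76² = 5776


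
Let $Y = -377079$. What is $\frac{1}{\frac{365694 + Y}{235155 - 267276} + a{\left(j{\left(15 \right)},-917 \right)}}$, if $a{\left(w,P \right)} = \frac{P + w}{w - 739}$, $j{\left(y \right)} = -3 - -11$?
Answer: $\frac{60673}{96952} \approx 0.6258$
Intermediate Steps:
$j{\left(y \right)} = 8$ ($j{\left(y \right)} = -3 + 11 = 8$)
$a{\left(w,P \right)} = \frac{P + w}{-739 + w}$
$\frac{1}{\frac{365694 + Y}{235155 - 267276} + a{\left(j{\left(15 \right)},-917 \right)}} = \frac{1}{\frac{365694 - 377079}{235155 - 267276} + \frac{-917 + 8}{-739 + 8}} = \frac{1}{- \frac{11385}{-32121} + \frac{1}{-731} \left(-909\right)} = \frac{1}{\left(-11385\right) \left(- \frac{1}{32121}\right) - - \frac{909}{731}} = \frac{1}{\frac{1265}{3569} + \frac{909}{731}} = \frac{1}{\frac{96952}{60673}} = \frac{60673}{96952}$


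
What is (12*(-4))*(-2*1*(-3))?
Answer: -288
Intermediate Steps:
(12*(-4))*(-2*1*(-3)) = -(-96)*(-3) = -48*6 = -288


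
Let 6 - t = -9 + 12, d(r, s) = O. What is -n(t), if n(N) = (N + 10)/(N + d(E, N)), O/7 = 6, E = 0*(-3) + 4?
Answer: -13/45 ≈ -0.28889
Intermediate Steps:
E = 4 (E = 0 + 4 = 4)
O = 42 (O = 7*6 = 42)
d(r, s) = 42
t = 3 (t = 6 - (-9 + 12) = 6 - 1*3 = 6 - 3 = 3)
n(N) = (10 + N)/(42 + N) (n(N) = (N + 10)/(N + 42) = (10 + N)/(42 + N))
-n(t) = -(10 + 3)/(42 + 3) = -13/45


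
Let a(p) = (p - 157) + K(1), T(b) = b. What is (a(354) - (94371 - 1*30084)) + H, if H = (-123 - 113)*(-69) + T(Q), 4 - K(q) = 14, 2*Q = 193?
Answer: -95439/2 ≈ -47720.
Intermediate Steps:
Q = 193/2 (Q = (½)*193 = 193/2 ≈ 96.500)
K(q) = -10 (K(q) = 4 - 1*14 = 4 - 14 = -10)
a(p) = -167 + p (a(p) = (p - 157) - 10 = (-157 + p) - 10 = -167 + p)
H = 32761/2 (H = (-123 - 113)*(-69) + 193/2 = -236*(-69) + 193/2 = 16284 + 193/2 = 32761/2 ≈ 16381.)
(a(354) - (94371 - 1*30084)) + H = ((-167 + 354) - (94371 - 1*30084)) + 32761/2 = (187 - (94371 - 30084)) + 32761/2 = (187 - 1*64287) + 32761/2 = (187 - 64287) + 32761/2 = -64100 + 32761/2 = -95439/2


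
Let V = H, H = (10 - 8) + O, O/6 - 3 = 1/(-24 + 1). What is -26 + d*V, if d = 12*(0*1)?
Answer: -26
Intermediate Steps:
O = 408/23 (O = 18 + 6/(-24 + 1) = 18 + 6/(-23) = 18 + 6*(-1/23) = 18 - 6/23 = 408/23 ≈ 17.739)
H = 454/23 (H = (10 - 8) + 408/23 = 2 + 408/23 = 454/23 ≈ 19.739)
V = 454/23 ≈ 19.739
d = 0 (d = 12*0 = 0)
-26 + d*V = -26 + 0*(454/23) = -26 + 0 = -26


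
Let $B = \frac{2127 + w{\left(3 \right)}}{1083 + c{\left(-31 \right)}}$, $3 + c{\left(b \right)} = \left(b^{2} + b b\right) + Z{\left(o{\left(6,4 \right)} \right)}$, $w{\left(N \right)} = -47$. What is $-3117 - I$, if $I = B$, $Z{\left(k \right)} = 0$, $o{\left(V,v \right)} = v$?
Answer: $- \frac{4679657}{1501} \approx -3117.7$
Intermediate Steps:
$c{\left(b \right)} = -3 + 2 b^{2}$ ($c{\left(b \right)} = -3 + \left(\left(b^{2} + b b\right) + 0\right) = -3 + \left(\left(b^{2} + b^{2}\right) + 0\right) = -3 + \left(2 b^{2} + 0\right) = -3 + 2 b^{2}$)
$B = \frac{1040}{1501}$ ($B = \frac{2127 - 47}{1083 - \left(3 - 2 \left(-31\right)^{2}\right)} = \frac{2080}{1083 + \left(-3 + 2 \cdot 961\right)} = \frac{2080}{1083 + \left(-3 + 1922\right)} = \frac{2080}{1083 + 1919} = \frac{2080}{3002} = 2080 \cdot \frac{1}{3002} = \frac{1040}{1501} \approx 0.69287$)
$I = \frac{1040}{1501} \approx 0.69287$
$-3117 - I = -3117 - \frac{1040}{1501} = - \frac{4679657}{1501}$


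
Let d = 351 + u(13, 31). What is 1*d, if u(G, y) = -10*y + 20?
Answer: 61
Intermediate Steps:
u(G, y) = 20 - 10*y
d = 61 (d = 351 + (20 - 10*31) = 351 + (20 - 310) = 351 - 290 = 61)
1*d = 1*61 = 61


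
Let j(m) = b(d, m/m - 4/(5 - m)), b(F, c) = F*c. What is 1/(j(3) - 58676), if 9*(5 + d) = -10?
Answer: -9/528029 ≈ -1.7045e-5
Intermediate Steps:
d = -55/9 (d = -5 + (⅑)*(-10) = -5 - 10/9 = -55/9 ≈ -6.1111)
j(m) = -55/9 + 220/(9*(5 - m)) (j(m) = -55*(m/m - 4/(5 - m))/9 = -55*(1 - 4/(5 - m))/9 = -55/9 + 220/(9*(5 - m)))
1/(j(3) - 58676) = 1/(55*(1 - 1*3)/(9*(-5 + 3)) - 58676) = 1/((55/9)*(1 - 3)/(-2) - 58676) = 1/((55/9)*(-½)*(-2) - 58676) = 1/(55/9 - 58676) = 1/(-528029/9) = -9/528029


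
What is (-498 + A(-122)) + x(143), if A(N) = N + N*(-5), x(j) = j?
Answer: 133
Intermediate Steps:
A(N) = -4*N (A(N) = N - 5*N = -4*N)
(-498 + A(-122)) + x(143) = (-498 - 4*(-122)) + 143 = (-498 + 488) + 143 = -10 + 143 = 133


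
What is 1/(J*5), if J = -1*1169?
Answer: -1/5845 ≈ -0.00017109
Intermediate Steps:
J = -1169
1/(J*5) = 1/(-1169*5) = 1/(-5845) = -1/5845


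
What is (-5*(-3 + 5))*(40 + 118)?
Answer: -1580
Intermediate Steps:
(-5*(-3 + 5))*(40 + 118) = -5*2*158 = -10*158 = -1580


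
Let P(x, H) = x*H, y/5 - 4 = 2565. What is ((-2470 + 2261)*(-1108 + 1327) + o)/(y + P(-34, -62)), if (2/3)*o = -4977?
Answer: -106473/29906 ≈ -3.5603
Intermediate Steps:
y = 12845 (y = 20 + 5*2565 = 20 + 12825 = 12845)
o = -14931/2 (o = (3/2)*(-4977) = -14931/2 ≈ -7465.5)
P(x, H) = H*x
((-2470 + 2261)*(-1108 + 1327) + o)/(y + P(-34, -62)) = ((-2470 + 2261)*(-1108 + 1327) - 14931/2)/(12845 - 62*(-34)) = (-209*219 - 14931/2)/(12845 + 2108) = (-45771 - 14931/2)/14953 = -106473/2*1/14953 = -106473/29906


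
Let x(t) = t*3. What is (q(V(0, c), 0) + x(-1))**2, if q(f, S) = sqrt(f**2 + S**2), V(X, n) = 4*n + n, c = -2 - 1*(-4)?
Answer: 49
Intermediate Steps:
x(t) = 3*t
c = 2 (c = -2 + 4 = 2)
V(X, n) = 5*n
q(f, S) = sqrt(S**2 + f**2)
(q(V(0, c), 0) + x(-1))**2 = (sqrt(0**2 + (5*2)**2) + 3*(-1))**2 = (sqrt(0 + 10**2) - 3)**2 = (sqrt(0 + 100) - 3)**2 = (sqrt(100) - 3)**2 = (10 - 3)**2 = 7**2 = 49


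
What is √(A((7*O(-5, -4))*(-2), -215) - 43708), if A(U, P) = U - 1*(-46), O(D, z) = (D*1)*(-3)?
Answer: 4*I*√2742 ≈ 209.46*I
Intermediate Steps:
O(D, z) = -3*D (O(D, z) = D*(-3) = -3*D)
A(U, P) = 46 + U (A(U, P) = U + 46 = 46 + U)
√(A((7*O(-5, -4))*(-2), -215) - 43708) = √((46 + (7*(-3*(-5)))*(-2)) - 43708) = √((46 + (7*15)*(-2)) - 43708) = √((46 + 105*(-2)) - 43708) = √((46 - 210) - 43708) = √(-164 - 43708) = √(-43872) = 4*I*√2742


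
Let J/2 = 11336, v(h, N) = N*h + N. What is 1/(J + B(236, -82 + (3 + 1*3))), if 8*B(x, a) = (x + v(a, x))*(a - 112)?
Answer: 1/433076 ≈ 2.3091e-6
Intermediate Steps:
v(h, N) = N + N*h
B(x, a) = (-112 + a)*(x + x*(1 + a))/8 (B(x, a) = ((x + x*(1 + a))*(a - 112))/8 = ((x + x*(1 + a))*(-112 + a))/8 = ((-112 + a)*(x + x*(1 + a)))/8 = (-112 + a)*(x + x*(1 + a))/8)
J = 22672 (J = 2*11336 = 22672)
1/(J + B(236, -82 + (3 + 1*3))) = 1/(22672 + (⅛)*236*(-224 + (-82 + (3 + 1*3))² - 110*(-82 + (3 + 1*3)))) = 1/(22672 + (⅛)*236*(-224 + (-82 + (3 + 3))² - 110*(-82 + (3 + 3)))) = 1/(22672 + (⅛)*236*(-224 + (-82 + 6)² - 110*(-82 + 6))) = 1/(22672 + (⅛)*236*(-224 + (-76)² - 110*(-76))) = 1/(22672 + (⅛)*236*(-224 + 5776 + 8360)) = 1/(22672 + (⅛)*236*13912) = 1/(22672 + 410404) = 1/433076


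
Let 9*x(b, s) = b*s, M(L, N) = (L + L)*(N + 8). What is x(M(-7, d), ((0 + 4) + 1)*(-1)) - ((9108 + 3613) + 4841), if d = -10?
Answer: -158198/9 ≈ -17578.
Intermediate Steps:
M(L, N) = 2*L*(8 + N) (M(L, N) = (2*L)*(8 + N) = 2*L*(8 + N))
x(b, s) = b*s/9 (x(b, s) = (b*s)/9 = b*s/9)
x(M(-7, d), ((0 + 4) + 1)*(-1)) - ((9108 + 3613) + 4841) = (2*(-7)*(8 - 10))*(((0 + 4) + 1)*(-1))/9 - ((9108 + 3613) + 4841) = (2*(-7)*(-2))*((4 + 1)*(-1))/9 - (12721 + 4841) = (⅑)*28*(5*(-1)) - 1*17562 = (⅑)*28*(-5) - 17562 = -140/9 - 17562 = -158198/9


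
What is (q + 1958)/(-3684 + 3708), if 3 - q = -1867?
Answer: 319/2 ≈ 159.50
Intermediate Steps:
q = 1870 (q = 3 - 1*(-1867) = 3 + 1867 = 1870)
(q + 1958)/(-3684 + 3708) = (1870 + 1958)/(-3684 + 3708) = 3828/24 = 3828*(1/24) = 319/2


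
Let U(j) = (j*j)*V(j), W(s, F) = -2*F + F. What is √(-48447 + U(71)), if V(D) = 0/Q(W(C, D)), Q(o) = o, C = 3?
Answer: 3*I*√5383 ≈ 220.11*I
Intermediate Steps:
W(s, F) = -F
V(D) = 0 (V(D) = 0/((-D)) = 0*(-1/D) = 0)
U(j) = 0 (U(j) = (j*j)*0 = j²*0 = 0)
√(-48447 + U(71)) = √(-48447 + 0) = √(-48447) = 3*I*√5383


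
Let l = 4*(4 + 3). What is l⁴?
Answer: 614656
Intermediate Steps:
l = 28 (l = 4*7 = 28)
l⁴ = 28⁴ = 614656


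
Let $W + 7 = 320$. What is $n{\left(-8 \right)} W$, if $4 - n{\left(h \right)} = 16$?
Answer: $-3756$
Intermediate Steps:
$W = 313$ ($W = -7 + 320 = 313$)
$n{\left(h \right)} = -12$ ($n{\left(h \right)} = 4 - 16 = -12$)
$n{\left(-8 \right)} W = \left(-12\right) 313 = -3756$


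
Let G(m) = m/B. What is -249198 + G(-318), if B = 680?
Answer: -84727479/340 ≈ -2.4920e+5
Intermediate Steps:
G(m) = m/680
-249198 + G(-318) = -249198 + (1/680)*(-318) = -249198 - 159/340 = -84727479/340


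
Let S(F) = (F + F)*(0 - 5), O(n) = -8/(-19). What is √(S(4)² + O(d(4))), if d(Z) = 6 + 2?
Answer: 2*√144438/19 ≈ 40.005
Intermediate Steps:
d(Z) = 8
O(n) = 8/19 (O(n) = -8*(-1/19) = 8/19)
S(F) = -10*F (S(F) = (2*F)*(-5) = -10*F)
√(S(4)² + O(d(4))) = √((-10*4)² + 8/19) = √((-40)² + 8/19) = √(1600 + 8/19) = √(30408/19) = 2*√144438/19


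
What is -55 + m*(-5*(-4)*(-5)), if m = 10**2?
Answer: -10055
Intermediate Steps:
m = 100
-55 + m*(-5*(-4)*(-5)) = -55 + 100*(-5*(-4)*(-5)) = -55 + 100*(20*(-5)) = -55 + 100*(-100) = -55 - 10000 = -10055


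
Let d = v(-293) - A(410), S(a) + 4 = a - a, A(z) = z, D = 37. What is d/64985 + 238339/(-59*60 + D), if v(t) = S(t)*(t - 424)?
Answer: -15479849541/227642455 ≈ -68.001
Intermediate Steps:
S(a) = -4 (S(a) = -4 + (a - a) = -4 + 0 = -4)
v(t) = 1696 - 4*t (v(t) = -4*(t - 424) = -4*(-424 + t) = 1696 - 4*t)
d = 2458 (d = (1696 - 4*(-293)) - 1*410 = (1696 + 1172) - 410 = 2868 - 410 = 2458)
d/64985 + 238339/(-59*60 + D) = 2458/64985 + 238339/(-59*60 + 37) = 2458*(1/64985) + 238339/(-3540 + 37) = 2458/64985 + 238339/(-3503) = 2458/64985 + 238339*(-1/3503) = 2458/64985 - 238339/3503 = -15479849541/227642455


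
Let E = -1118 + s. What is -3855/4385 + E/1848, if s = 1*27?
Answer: -2381615/1620696 ≈ -1.4695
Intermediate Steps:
s = 27
E = -1091 (E = -1118 + 27 = -1091)
-3855/4385 + E/1848 = -3855/4385 - 1091/1848 = -3855*1/4385 - 1091*1/1848 = -771/877 - 1091/1848 = -2381615/1620696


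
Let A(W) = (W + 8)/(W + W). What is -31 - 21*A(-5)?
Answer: -247/10 ≈ -24.700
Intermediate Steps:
A(W) = (8 + W)/(2*W) (A(W) = (8 + W)/((2*W)) = (8 + W)*(1/(2*W)) = (8 + W)/(2*W))
-31 - 21*A(-5) = -31 - 21*(8 - 5)/(2*(-5)) = -31 - 21*(-1)*3/(2*5) = -31 - 21*(-3/10) = -31 + 63/10 = -247/10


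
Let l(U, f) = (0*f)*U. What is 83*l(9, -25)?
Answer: 0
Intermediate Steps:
l(U, f) = 0 (l(U, f) = 0*U = 0)
83*l(9, -25) = 83*0 = 0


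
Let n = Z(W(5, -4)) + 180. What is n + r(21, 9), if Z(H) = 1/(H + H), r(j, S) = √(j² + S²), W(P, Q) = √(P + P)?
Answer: 180 + 3*√58 + √10/20 ≈ 203.01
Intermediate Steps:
W(P, Q) = √2*√P (W(P, Q) = √(2*P) = √2*√P)
r(j, S) = √(S² + j²)
Z(H) = 1/(2*H)
n = 180 + √10/20 (n = 1/(2*((√2*√5))) + 180 = 1/(2*(√10)) + 180 = (√10/10)/2 + 180 = √10/20 + 180 = 180 + √10/20 ≈ 180.16)
n + r(21, 9) = (180 + √10/20) + √(9² + 21²) = (180 + √10/20) + √(81 + 441) = (180 + √10/20) + √522 = (180 + √10/20) + 3*√58 = 180 + 3*√58 + √10/20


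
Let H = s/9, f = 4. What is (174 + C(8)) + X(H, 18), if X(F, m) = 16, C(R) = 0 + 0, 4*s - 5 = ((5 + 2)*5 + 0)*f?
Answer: 190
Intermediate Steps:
s = 145/4 (s = 5/4 + (((5 + 2)*5 + 0)*4)/4 = 5/4 + ((7*5 + 0)*4)/4 = 5/4 + ((35 + 0)*4)/4 = 5/4 + (35*4)/4 = 5/4 + (¼)*140 = 5/4 + 35 = 145/4 ≈ 36.250)
C(R) = 0
H = 145/36 (H = (145/4)/9 = (145/4)*(⅑) = 145/36 ≈ 4.0278)
(174 + C(8)) + X(H, 18) = (174 + 0) + 16 = 174 + 16 = 190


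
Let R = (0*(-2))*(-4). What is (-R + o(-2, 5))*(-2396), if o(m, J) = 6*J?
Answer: -71880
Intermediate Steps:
R = 0 (R = 0*(-4) = 0)
(-R + o(-2, 5))*(-2396) = (-1*0 + 6*5)*(-2396) = (0 + 30)*(-2396) = 30*(-2396) = -71880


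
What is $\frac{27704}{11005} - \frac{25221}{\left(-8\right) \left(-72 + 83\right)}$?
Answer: $\frac{279995057}{968440} \approx 289.12$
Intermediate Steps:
$\frac{27704}{11005} - \frac{25221}{\left(-8\right) \left(-72 + 83\right)} = 27704 \cdot \frac{1}{11005} - \frac{25221}{\left(-8\right) 11} = \frac{27704}{11005} - \frac{25221}{-88} = \frac{27704}{11005} - - \frac{25221}{88} = \frac{27704}{11005} + \frac{25221}{88} = \frac{279995057}{968440}$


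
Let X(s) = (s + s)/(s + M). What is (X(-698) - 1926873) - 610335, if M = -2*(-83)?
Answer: -337448315/133 ≈ -2.5372e+6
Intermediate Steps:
M = 166
X(s) = 2*s/(166 + s) (X(s) = (s + s)/(s + 166) = (2*s)/(166 + s) = 2*s/(166 + s))
(X(-698) - 1926873) - 610335 = (2*(-698)/(166 - 698) - 1926873) - 610335 = (2*(-698)/(-532) - 1926873) - 610335 = (2*(-698)*(-1/532) - 1926873) - 610335 = (349/133 - 1926873) - 610335 = -256273760/133 - 610335 = -337448315/133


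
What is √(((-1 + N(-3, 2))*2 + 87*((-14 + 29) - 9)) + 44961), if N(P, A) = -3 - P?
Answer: √45481 ≈ 213.26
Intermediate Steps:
√(((-1 + N(-3, 2))*2 + 87*((-14 + 29) - 9)) + 44961) = √(((-1 + (-3 - 1*(-3)))*2 + 87*((-14 + 29) - 9)) + 44961) = √(((-1 + (-3 + 3))*2 + 87*(15 - 9)) + 44961) = √(((-1 + 0)*2 + 87*6) + 44961) = √((-1*2 + 522) + 44961) = √((-2 + 522) + 44961) = √(520 + 44961) = √45481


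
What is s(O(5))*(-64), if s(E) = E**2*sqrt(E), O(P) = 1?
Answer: -64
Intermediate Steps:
s(E) = E**(5/2)
s(O(5))*(-64) = 1**(5/2)*(-64) = 1*(-64) = -64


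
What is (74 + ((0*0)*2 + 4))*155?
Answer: 12090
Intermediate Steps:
(74 + ((0*0)*2 + 4))*155 = (74 + (0*2 + 4))*155 = (74 + (0 + 4))*155 = (74 + 4)*155 = 78*155 = 12090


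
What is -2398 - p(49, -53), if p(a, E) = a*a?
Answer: -4799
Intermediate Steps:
p(a, E) = a²
-2398 - p(49, -53) = -2398 - 1*49² = -2398 - 1*2401 = -2398 - 2401 = -4799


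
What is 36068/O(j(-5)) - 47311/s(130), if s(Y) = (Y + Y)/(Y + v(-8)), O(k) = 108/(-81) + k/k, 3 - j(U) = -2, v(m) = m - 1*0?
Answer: -16952491/130 ≈ -1.3040e+5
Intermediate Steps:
v(m) = m (v(m) = m + 0 = m)
j(U) = 5 (j(U) = 3 - 1*(-2) = 3 + 2 = 5)
O(k) = -⅓ (O(k) = 108*(-1/81) + 1 = -4/3 + 1 = -⅓)
s(Y) = 2*Y/(-8 + Y) (s(Y) = (Y + Y)/(Y - 8) = (2*Y)/(-8 + Y) = 2*Y/(-8 + Y))
36068/O(j(-5)) - 47311/s(130) = 36068/(-⅓) - 47311/(2*130/(-8 + 130)) = 36068*(-3) - 47311/(2*130/122) = -108204 - 47311/(2*130*(1/122)) = -108204 - 47311/130/61 = -108204 - 47311*61/130 = -108204 - 2885971/130 = -16952491/130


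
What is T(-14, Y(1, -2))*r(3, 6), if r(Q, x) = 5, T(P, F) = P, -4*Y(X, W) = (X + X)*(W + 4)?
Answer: -70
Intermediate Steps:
Y(X, W) = -X*(4 + W)/2 (Y(X, W) = -(X + X)*(W + 4)/4 = -2*X*(4 + W)/4 = -X*(4 + W)/2)
T(-14, Y(1, -2))*r(3, 6) = -14*5 = -70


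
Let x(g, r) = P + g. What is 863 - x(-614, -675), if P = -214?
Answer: 1691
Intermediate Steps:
x(g, r) = -214 + g
863 - x(-614, -675) = 863 - (-214 - 614) = 863 - 1*(-828) = 863 + 828 = 1691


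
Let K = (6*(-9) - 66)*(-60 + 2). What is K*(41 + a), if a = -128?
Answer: -605520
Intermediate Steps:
K = 6960 (K = (-54 - 66)*(-58) = -120*(-58) = 6960)
K*(41 + a) = 6960*(41 - 128) = 6960*(-87) = -605520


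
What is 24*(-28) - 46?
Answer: -718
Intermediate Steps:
24*(-28) - 46 = -672 - 46 = -718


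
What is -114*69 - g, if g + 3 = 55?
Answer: -7918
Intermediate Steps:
g = 52 (g = -3 + 55 = 52)
-114*69 - g = -114*69 - 1*52 = -7866 - 52 = -7918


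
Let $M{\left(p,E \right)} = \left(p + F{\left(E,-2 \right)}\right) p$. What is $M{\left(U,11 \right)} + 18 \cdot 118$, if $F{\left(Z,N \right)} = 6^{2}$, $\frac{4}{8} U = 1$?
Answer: $2200$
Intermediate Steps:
$U = 2$ ($U = 2 \cdot 1 = 2$)
$F{\left(Z,N \right)} = 36$
$M{\left(p,E \right)} = p \left(36 + p\right)$ ($M{\left(p,E \right)} = \left(p + 36\right) p = \left(36 + p\right) p = p \left(36 + p\right)$)
$M{\left(U,11 \right)} + 18 \cdot 118 = 2 \left(36 + 2\right) + 18 \cdot 118 = 2 \cdot 38 + 2124 = 76 + 2124 = 2200$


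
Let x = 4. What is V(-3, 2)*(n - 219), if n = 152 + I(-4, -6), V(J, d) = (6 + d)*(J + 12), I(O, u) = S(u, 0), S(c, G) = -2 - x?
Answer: -5256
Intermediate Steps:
S(c, G) = -6 (S(c, G) = -2 - 1*4 = -2 - 4 = -6)
I(O, u) = -6
V(J, d) = (6 + d)*(12 + J)
n = 146 (n = 152 - 6 = 146)
V(-3, 2)*(n - 219) = (72 + 6*(-3) + 12*2 - 3*2)*(146 - 219) = (72 - 18 + 24 - 6)*(-73) = 72*(-73) = -5256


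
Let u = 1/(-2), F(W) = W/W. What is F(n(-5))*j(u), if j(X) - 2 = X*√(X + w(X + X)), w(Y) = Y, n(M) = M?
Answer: 2 - I*√6/4 ≈ 2.0 - 0.61237*I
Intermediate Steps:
F(W) = 1
u = -½ ≈ -0.50000
j(X) = 2 + √3*X^(3/2) (j(X) = 2 + X*√(X + (X + X)) = 2 + X*√(X + 2*X) = 2 + X*√(3*X) = 2 + X*(√3*√X) = 2 + √3*X^(3/2))
F(n(-5))*j(u) = 1*(2 + √3*(-½)^(3/2)) = 1*(2 + √3*(-I*√2/4)) = 1*(2 - I*√6/4) = 2 - I*√6/4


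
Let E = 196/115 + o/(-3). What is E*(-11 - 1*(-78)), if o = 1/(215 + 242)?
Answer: 17996267/157665 ≈ 114.14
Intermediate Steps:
o = 1/457 ≈ 0.0021882
E = 268601/157665 (E = 196/115 + (1/457)/(-3) = 196*(1/115) + (1/457)*(-1/3) = 196/115 - 1/1371 = 268601/157665 ≈ 1.7036)
E*(-11 - 1*(-78)) = 268601*(-11 - 1*(-78))/157665 = 268601*(-11 + 78)/157665 = (268601/157665)*67 = 17996267/157665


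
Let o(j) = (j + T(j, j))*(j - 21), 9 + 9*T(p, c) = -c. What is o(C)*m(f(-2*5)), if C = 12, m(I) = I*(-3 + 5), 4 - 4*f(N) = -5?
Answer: -783/2 ≈ -391.50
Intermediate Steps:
f(N) = 9/4 (f(N) = 1 - 1/4*(-5) = 1 + 5/4 = 9/4)
m(I) = 2*I (m(I) = I*2 = 2*I)
T(p, c) = -1 - c/9 (T(p, c) = -1 + (-c)/9 = -1 - c/9)
o(j) = (-1 + 8*j/9)*(-21 + j) (o(j) = (j + (-1 - j/9))*(j - 21) = (-1 + 8*j/9)*(-21 + j))
o(C)*m(f(-2*5)) = (21 - 59/3*12 + (8/9)*12**2)*(2*(9/4)) = (21 - 236 + (8/9)*144)*(9/2) = (21 - 236 + 128)*(9/2) = -87*9/2 = -783/2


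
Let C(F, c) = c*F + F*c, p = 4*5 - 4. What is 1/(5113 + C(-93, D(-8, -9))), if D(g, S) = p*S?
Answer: 1/31897 ≈ 3.1351e-5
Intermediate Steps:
p = 16 (p = 20 - 4 = 16)
D(g, S) = 16*S
C(F, c) = 2*F*c (C(F, c) = F*c + F*c = 2*F*c)
1/(5113 + C(-93, D(-8, -9))) = 1/(5113 + 2*(-93)*(16*(-9))) = 1/(5113 + 2*(-93)*(-144)) = 1/(5113 + 26784) = 1/31897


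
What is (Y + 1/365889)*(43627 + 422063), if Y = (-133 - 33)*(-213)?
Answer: 2008226539515490/121963 ≈ 1.6466e+10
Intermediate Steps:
Y = 35358 (Y = -166*(-213) = 35358)
(Y + 1/365889)*(43627 + 422063) = (35358 + 1/365889)*(43627 + 422063) = (35358 + 1/365889)*465690 = (12937103263/365889)*465690 = 2008226539515490/121963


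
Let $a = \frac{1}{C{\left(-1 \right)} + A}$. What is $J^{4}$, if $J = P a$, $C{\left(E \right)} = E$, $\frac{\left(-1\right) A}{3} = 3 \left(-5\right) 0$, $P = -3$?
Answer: $81$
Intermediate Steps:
$A = 0$ ($A = - 3 \cdot 3 \left(-5\right) 0 = - 3 \left(\left(-15\right) 0\right) = \left(-3\right) 0 = 0$)
$a = -1$ ($a = \frac{1}{-1 + 0} = \frac{1}{-1} = -1$)
$J = 3$ ($J = \left(-3\right) \left(-1\right) = 3$)
$J^{4} = 3^{4} = 81$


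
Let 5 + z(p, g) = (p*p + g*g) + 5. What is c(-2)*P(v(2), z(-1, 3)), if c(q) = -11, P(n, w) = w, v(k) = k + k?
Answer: -110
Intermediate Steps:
v(k) = 2*k
z(p, g) = g² + p² (z(p, g) = -5 + ((p*p + g*g) + 5) = -5 + ((p² + g²) + 5) = -5 + ((g² + p²) + 5) = -5 + (5 + g² + p²) = g² + p²)
c(-2)*P(v(2), z(-1, 3)) = -11*(3² + (-1)²) = -11*(9 + 1) = -11*10 = -110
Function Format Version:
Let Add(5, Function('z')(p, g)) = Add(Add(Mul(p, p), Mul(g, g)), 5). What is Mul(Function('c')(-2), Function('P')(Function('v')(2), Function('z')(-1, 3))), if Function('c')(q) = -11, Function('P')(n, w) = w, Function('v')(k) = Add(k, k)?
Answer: -110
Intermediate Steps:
Function('v')(k) = Mul(2, k)
Function('z')(p, g) = Add(Pow(g, 2), Pow(p, 2)) (Function('z')(p, g) = Add(-5, Add(Add(Mul(p, p), Mul(g, g)), 5)) = Add(-5, Add(Add(Pow(p, 2), Pow(g, 2)), 5)) = Add(-5, Add(Add(Pow(g, 2), Pow(p, 2)), 5)) = Add(-5, Add(5, Pow(g, 2), Pow(p, 2))) = Add(Pow(g, 2), Pow(p, 2)))
Mul(Function('c')(-2), Function('P')(Function('v')(2), Function('z')(-1, 3))) = Mul(-11, Add(Pow(3, 2), Pow(-1, 2))) = Mul(-11, Add(9, 1)) = Mul(-11, 10) = -110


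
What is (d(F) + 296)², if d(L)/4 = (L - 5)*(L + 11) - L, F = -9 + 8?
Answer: 3600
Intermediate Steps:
F = -1
d(L) = -4*L + 4*(-5 + L)*(11 + L) (d(L) = 4*((L - 5)*(L + 11) - L) = 4*((-5 + L)*(11 + L) - L) = 4*(-L + (-5 + L)*(11 + L)) = -4*L + 4*(-5 + L)*(11 + L))
(d(F) + 296)² = ((-220 + 4*(-1)² + 20*(-1)) + 296)² = ((-220 + 4*1 - 20) + 296)² = ((-220 + 4 - 20) + 296)² = (-236 + 296)² = 60² = 3600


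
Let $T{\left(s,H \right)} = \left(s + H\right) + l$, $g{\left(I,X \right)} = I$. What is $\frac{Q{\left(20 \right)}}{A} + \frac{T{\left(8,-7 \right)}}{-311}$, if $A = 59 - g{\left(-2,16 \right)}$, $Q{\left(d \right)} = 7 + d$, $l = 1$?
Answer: $\frac{8275}{18971} \approx 0.43619$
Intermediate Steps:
$T{\left(s,H \right)} = 1 + H + s$ ($T{\left(s,H \right)} = \left(s + H\right) + 1 = \left(H + s\right) + 1 = 1 + H + s$)
$A = 61$ ($A = 59 - -2 = 59 + 2 = 61$)
$\frac{Q{\left(20 \right)}}{A} + \frac{T{\left(8,-7 \right)}}{-311} = \frac{7 + 20}{61} + \frac{1 - 7 + 8}{-311} = 27 \cdot \frac{1}{61} + 2 \left(- \frac{1}{311}\right) = \frac{27}{61} - \frac{2}{311} = \frac{8275}{18971}$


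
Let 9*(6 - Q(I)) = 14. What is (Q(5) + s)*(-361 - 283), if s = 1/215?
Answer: -5544196/1935 ≈ -2865.2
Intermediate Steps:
Q(I) = 40/9 (Q(I) = 6 - ⅑*14 = 6 - 14/9 = 40/9)
s = 1/215 ≈ 0.0046512
(Q(5) + s)*(-361 - 283) = (40/9 + 1/215)*(-361 - 283) = (8609/1935)*(-644) = -5544196/1935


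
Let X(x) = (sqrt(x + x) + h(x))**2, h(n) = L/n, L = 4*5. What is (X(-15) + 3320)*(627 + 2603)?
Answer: 95691980/9 - 25840*I*sqrt(30)/3 ≈ 1.0632e+7 - 47177.0*I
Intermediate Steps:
L = 20
h(n) = 20/n
X(x) = (20/x + sqrt(2)*sqrt(x))**2 (X(x) = (sqrt(x + x) + 20/x)**2 = (sqrt(2*x) + 20/x)**2 = (sqrt(2)*sqrt(x) + 20/x)**2 = (20/x + sqrt(2)*sqrt(x))**2)
(X(-15) + 3320)*(627 + 2603) = ((20 + sqrt(2)*(-15)**(3/2))**2/(-15)**2 + 3320)*(627 + 2603) = ((20 + sqrt(2)*(-15*I*sqrt(15)))**2/225 + 3320)*3230 = ((20 - 15*I*sqrt(30))**2/225 + 3320)*3230 = (3320 + (20 - 15*I*sqrt(30))**2/225)*3230 = 10723600 + 646*(20 - 15*I*sqrt(30))**2/45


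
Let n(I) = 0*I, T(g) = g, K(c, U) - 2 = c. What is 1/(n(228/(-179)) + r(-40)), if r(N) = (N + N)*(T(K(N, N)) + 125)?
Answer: -1/6960 ≈ -0.00014368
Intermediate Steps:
K(c, U) = 2 + c
n(I) = 0
r(N) = 2*N*(127 + N) (r(N) = (N + N)*((2 + N) + 125) = (2*N)*(127 + N) = 2*N*(127 + N))
1/(n(228/(-179)) + r(-40)) = 1/(0 + 2*(-40)*(127 - 40)) = 1/(0 + 2*(-40)*87) = 1/(0 - 6960) = 1/(-6960) = -1/6960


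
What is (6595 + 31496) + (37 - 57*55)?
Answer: 34993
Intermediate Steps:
(6595 + 31496) + (37 - 57*55) = 38091 + (37 - 3135) = 38091 - 3098 = 34993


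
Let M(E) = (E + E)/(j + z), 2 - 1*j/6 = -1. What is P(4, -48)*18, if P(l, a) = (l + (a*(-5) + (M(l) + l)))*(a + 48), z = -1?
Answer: 0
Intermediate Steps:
j = 18 (j = 12 - 6*(-1) = 12 + 6 = 18)
M(E) = 2*E/17 (M(E) = (E + E)/(18 - 1) = (2*E)/17 = (2*E)*(1/17) = 2*E/17)
P(l, a) = (48 + a)*(-5*a + 36*l/17) (P(l, a) = (l + (a*(-5) + (2*l/17 + l)))*(a + 48) = (l + (-5*a + 19*l/17))*(48 + a) = (-5*a + 36*l/17)*(48 + a) = (48 + a)*(-5*a + 36*l/17))
P(4, -48)*18 = (-240*(-48) - 5*(-48)² + (1728/17)*4 + (36/17)*(-48)*4)*18 = (11520 - 5*2304 + 6912/17 - 6912/17)*18 = (11520 - 11520 + 6912/17 - 6912/17)*18 = 0*18 = 0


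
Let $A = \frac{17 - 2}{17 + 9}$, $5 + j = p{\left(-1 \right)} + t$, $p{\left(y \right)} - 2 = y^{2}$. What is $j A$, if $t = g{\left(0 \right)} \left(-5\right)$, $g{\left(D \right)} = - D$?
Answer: $- \frac{15}{13} \approx -1.1538$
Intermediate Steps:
$p{\left(y \right)} = 2 + y^{2}$
$t = 0$ ($t = \left(-1\right) 0 \left(-5\right) = 0 \left(-5\right) = 0$)
$j = -2$ ($j = -5 + \left(\left(2 + \left(-1\right)^{2}\right) + 0\right) = -5 + \left(\left(2 + 1\right) + 0\right) = -5 + \left(3 + 0\right) = -5 + 3 = -2$)
$A = \frac{15}{26}$ ($A = \frac{1}{26} \cdot 15 = \frac{15}{26} \approx 0.57692$)
$j A = \left(-2\right) \frac{15}{26} = - \frac{15}{13}$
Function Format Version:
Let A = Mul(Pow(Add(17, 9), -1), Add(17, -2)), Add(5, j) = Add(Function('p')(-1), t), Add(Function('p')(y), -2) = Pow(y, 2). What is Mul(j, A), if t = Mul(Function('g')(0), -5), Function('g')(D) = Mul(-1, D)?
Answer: Rational(-15, 13) ≈ -1.1538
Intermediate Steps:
Function('p')(y) = Add(2, Pow(y, 2))
t = 0 (t = Mul(Mul(-1, 0), -5) = Mul(0, -5) = 0)
j = -2 (j = Add(-5, Add(Add(2, Pow(-1, 2)), 0)) = Add(-5, Add(Add(2, 1), 0)) = Add(-5, Add(3, 0)) = Add(-5, 3) = -2)
A = Rational(15, 26) (A = Mul(Pow(26, -1), 15) = Mul(Rational(1, 26), 15) = Rational(15, 26) ≈ 0.57692)
Mul(j, A) = Mul(-2, Rational(15, 26)) = Rational(-15, 13)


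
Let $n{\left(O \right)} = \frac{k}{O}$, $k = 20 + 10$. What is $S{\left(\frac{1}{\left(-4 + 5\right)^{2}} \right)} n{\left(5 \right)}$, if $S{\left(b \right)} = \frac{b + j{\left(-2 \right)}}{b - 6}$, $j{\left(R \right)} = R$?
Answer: $\frac{6}{5} \approx 1.2$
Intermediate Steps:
$k = 30$
$n{\left(O \right)} = \frac{30}{O}$
$S{\left(b \right)} = \frac{-2 + b}{-6 + b}$ ($S{\left(b \right)} = \frac{b - 2}{b - 6} = \frac{-2 + b}{-6 + b}$)
$S{\left(\frac{1}{\left(-4 + 5\right)^{2}} \right)} n{\left(5 \right)} = \frac{-2 + \frac{1}{\left(-4 + 5\right)^{2}}}{-6 + \frac{1}{\left(-4 + 5\right)^{2}}} \cdot \frac{30}{5} = \frac{-2 + \frac{1}{1^{2}}}{-6 + \frac{1}{1^{2}}} \cdot 30 \cdot \frac{1}{5} = \frac{-2 + 1^{-1}}{-6 + 1^{-1}} \cdot 6 = \frac{-2 + 1}{-6 + 1} \cdot 6 = \frac{1}{-5} \left(-1\right) 6 = \left(- \frac{1}{5}\right) \left(-1\right) 6 = \frac{1}{5} \cdot 6 = \frac{6}{5}$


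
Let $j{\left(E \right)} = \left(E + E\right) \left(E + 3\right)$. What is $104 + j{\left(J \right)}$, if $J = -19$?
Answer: $712$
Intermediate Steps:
$j{\left(E \right)} = 2 E \left(3 + E\right)$
$104 + j{\left(J \right)} = 104 + 2 \left(-19\right) \left(3 - 19\right) = 104 + 2 \left(-19\right) \left(-16\right) = 104 + 608 = 712$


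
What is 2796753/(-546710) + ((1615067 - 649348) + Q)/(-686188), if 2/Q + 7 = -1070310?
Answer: -1309568481451598849/200762485807674580 ≈ -6.5230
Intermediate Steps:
Q = -2/1070317 (Q = 2/(-7 - 1070310) = 2/(-1070317) = 2*(-1/1070317) = -2/1070317 ≈ -1.8686e-6)
2796753/(-546710) + ((1615067 - 649348) + Q)/(-686188) = 2796753/(-546710) + ((1615067 - 649348) - 2/1070317)/(-686188) = 2796753*(-1/546710) + (965719 - 2/1070317)*(-1/686188) = -2796753/546710 + (1033625462921/1070317)*(-1/686188) = -2796753/546710 - 1033625462921/734438681596 = -1309568481451598849/200762485807674580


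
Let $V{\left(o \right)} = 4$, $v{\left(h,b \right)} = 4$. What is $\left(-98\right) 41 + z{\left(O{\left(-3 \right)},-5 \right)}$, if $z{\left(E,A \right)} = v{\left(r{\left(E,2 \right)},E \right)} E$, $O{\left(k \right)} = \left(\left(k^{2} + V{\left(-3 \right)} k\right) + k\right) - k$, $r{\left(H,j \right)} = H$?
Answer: $-4030$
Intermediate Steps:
$O{\left(k \right)} = k^{2} + 4 k$ ($O{\left(k \right)} = \left(\left(k^{2} + 4 k\right) + k\right) - k = \left(k^{2} + 5 k\right) - k = k^{2} + 4 k$)
$z{\left(E,A \right)} = 4 E$
$\left(-98\right) 41 + z{\left(O{\left(-3 \right)},-5 \right)} = \left(-98\right) 41 + 4 \left(- 3 \left(4 - 3\right)\right) = -4018 + 4 \left(\left(-3\right) 1\right) = -4018 + 4 \left(-3\right) = -4018 - 12 = -4030$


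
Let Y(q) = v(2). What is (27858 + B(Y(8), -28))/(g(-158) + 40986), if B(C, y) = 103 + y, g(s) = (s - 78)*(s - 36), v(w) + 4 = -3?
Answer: 27933/86770 ≈ 0.32192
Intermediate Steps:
v(w) = -7 (v(w) = -4 - 3 = -7)
g(s) = (-78 + s)*(-36 + s)
Y(q) = -7
(27858 + B(Y(8), -28))/(g(-158) + 40986) = (27858 + (103 - 28))/((2808 + (-158)² - 114*(-158)) + 40986) = (27858 + 75)/((2808 + 24964 + 18012) + 40986) = 27933/(45784 + 40986) = 27933/86770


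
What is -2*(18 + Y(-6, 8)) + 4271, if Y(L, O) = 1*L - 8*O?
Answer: 4375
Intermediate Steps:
Y(L, O) = L - 8*O
-2*(18 + Y(-6, 8)) + 4271 = -2*(18 + (-6 - 8*8)) + 4271 = -2*(18 + (-6 - 64)) + 4271 = -2*(18 - 70) + 4271 = -2*(-52) + 4271 = 104 + 4271 = 4375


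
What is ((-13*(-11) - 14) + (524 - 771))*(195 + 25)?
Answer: -25960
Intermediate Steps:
((-13*(-11) - 14) + (524 - 771))*(195 + 25) = ((143 - 14) - 247)*220 = (129 - 247)*220 = -118*220 = -25960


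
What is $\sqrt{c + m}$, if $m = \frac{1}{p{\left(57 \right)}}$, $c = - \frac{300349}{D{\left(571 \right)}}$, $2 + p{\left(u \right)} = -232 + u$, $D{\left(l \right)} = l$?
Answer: $\frac{2 i \sqrt{1343239655262}}{101067} \approx 22.935 i$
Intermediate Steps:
$p{\left(u \right)} = -234 + u$ ($p{\left(u \right)} = -2 + \left(-232 + u\right) = -234 + u$)
$c = - \frac{300349}{571} \approx -526.0$
$m = - \frac{1}{177}$ ($m = \frac{1}{-234 + 57} = \frac{1}{-177} = - \frac{1}{177} \approx -0.0056497$)
$\sqrt{c + m} = \sqrt{- \frac{300349}{571} - \frac{1}{177}} = \sqrt{- \frac{53162344}{101067}} = \frac{2 i \sqrt{1343239655262}}{101067}$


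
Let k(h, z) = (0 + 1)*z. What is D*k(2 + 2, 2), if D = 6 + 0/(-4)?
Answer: 12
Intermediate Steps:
k(h, z) = z (k(h, z) = 1*z = z)
D = 6 (D = 6 + 0*(-¼) = 6 + 0 = 6)
D*k(2 + 2, 2) = 6*2 = 12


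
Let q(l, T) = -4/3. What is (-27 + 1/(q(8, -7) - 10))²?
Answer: 848241/1156 ≈ 733.77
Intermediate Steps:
q(l, T) = -4/3 (q(l, T) = -4*⅓ = -4/3)
(-27 + 1/(q(8, -7) - 10))² = (-27 + 1/(-4/3 - 10))² = (-27 + 1/(-34/3))² = (-27 - 3/34)² = (-921/34)² = 848241/1156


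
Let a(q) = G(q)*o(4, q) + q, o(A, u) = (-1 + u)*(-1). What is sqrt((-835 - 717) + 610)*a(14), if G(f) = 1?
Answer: I*sqrt(942) ≈ 30.692*I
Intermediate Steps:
o(A, u) = 1 - u
a(q) = 1 (a(q) = 1*(1 - q) + q = (1 - q) + q = 1)
sqrt((-835 - 717) + 610)*a(14) = sqrt((-835 - 717) + 610)*1 = sqrt(-1552 + 610)*1 = sqrt(-942)*1 = (I*sqrt(942))*1 = I*sqrt(942)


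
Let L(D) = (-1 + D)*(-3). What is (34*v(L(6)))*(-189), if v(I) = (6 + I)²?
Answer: -520506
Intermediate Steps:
L(D) = 3 - 3*D
(34*v(L(6)))*(-189) = (34*(6 + (3 - 3*6))²)*(-189) = (34*(6 + (3 - 18))²)*(-189) = (34*(6 - 15)²)*(-189) = (34*(-9)²)*(-189) = (34*81)*(-189) = 2754*(-189) = -520506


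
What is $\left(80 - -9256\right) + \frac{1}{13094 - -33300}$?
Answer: $\frac{433134385}{46394} \approx 9336.0$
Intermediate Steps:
$\left(80 - -9256\right) + \frac{1}{13094 - -33300} = \left(80 + 9256\right) + \frac{1}{13094 + 33300} = 9336 + \frac{1}{46394} = \frac{433134385}{46394}$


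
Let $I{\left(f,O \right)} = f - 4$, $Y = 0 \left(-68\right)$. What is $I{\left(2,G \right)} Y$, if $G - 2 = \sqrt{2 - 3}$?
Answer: $0$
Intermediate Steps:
$Y = 0$
$G = 2 + i$ ($G = 2 + \sqrt{2 - 3} = 2 + \sqrt{-1} = 2 + i \approx 2.0 + 1.0 i$)
$I{\left(f,O \right)} = -4 + f$ ($I{\left(f,O \right)} = f - 4 = -4 + f$)
$I{\left(2,G \right)} Y = \left(-4 + 2\right) 0 = \left(-2\right) 0 = 0$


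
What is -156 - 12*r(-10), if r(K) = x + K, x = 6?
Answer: -108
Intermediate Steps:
r(K) = 6 + K
-156 - 12*r(-10) = -156 - 12*(6 - 10) = -156 - 12*(-4) = -156 + 48 = -108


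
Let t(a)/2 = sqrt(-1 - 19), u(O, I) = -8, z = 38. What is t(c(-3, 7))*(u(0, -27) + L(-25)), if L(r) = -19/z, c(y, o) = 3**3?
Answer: -34*I*sqrt(5) ≈ -76.026*I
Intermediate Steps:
c(y, o) = 27
L(r) = -1/2 (L(r) = -19/38 = -19*1/38 = -1/2)
t(a) = 4*I*sqrt(5) (t(a) = 2*sqrt(-1 - 19) = 2*sqrt(-20) = 2*(2*I*sqrt(5)) = 4*I*sqrt(5))
t(c(-3, 7))*(u(0, -27) + L(-25)) = (4*I*sqrt(5))*(-8 - 1/2) = (4*I*sqrt(5))*(-17/2) = -34*I*sqrt(5)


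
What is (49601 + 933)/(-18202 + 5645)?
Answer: -50534/12557 ≈ -4.0244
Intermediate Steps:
(49601 + 933)/(-18202 + 5645) = 50534/(-12557) = 50534*(-1/12557) = -50534/12557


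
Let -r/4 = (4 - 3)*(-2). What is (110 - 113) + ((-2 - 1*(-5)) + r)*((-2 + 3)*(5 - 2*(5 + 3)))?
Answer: -124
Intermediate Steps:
r = 8 (r = -4*(4 - 3)*(-2) = -4*(-2) = 8)
(110 - 113) + ((-2 - 1*(-5)) + r)*((-2 + 3)*(5 - 2*(5 + 3))) = (110 - 113) + ((-2 - 1*(-5)) + 8)*((-2 + 3)*(5 - 2*(5 + 3))) = -3 + ((-2 + 5) + 8)*(1*(5 - 2*8)) = -3 + (3 + 8)*(1*(5 - 16)) = -3 + 11*(1*(-11)) = -3 + 11*(-11) = -3 - 121 = -124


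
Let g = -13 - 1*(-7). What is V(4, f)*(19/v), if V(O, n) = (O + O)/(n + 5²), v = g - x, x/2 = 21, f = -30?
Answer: 19/30 ≈ 0.63333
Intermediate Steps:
g = -6 (g = -13 + 7 = -6)
x = 42 (x = 2*21 = 42)
v = -48 (v = -6 - 1*42 = -6 - 42 = -48)
V(O, n) = 2*O/(25 + n) (V(O, n) = (2*O)/(n + 25) = (2*O)/(25 + n) = 2*O/(25 + n))
V(4, f)*(19/v) = (2*4/(25 - 30))*(19/(-48)) = (2*4/(-5))*(19*(-1/48)) = (2*4*(-⅕))*(-19/48) = -8/5*(-19/48) = 19/30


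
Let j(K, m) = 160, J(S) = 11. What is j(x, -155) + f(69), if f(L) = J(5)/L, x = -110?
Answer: 11051/69 ≈ 160.16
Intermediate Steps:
f(L) = 11/L
j(x, -155) + f(69) = 160 + 11/69 = 11051/69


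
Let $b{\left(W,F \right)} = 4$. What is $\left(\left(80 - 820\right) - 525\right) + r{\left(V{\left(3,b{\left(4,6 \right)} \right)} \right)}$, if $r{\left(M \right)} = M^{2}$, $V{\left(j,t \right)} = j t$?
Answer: $-1121$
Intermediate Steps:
$\left(\left(80 - 820\right) - 525\right) + r{\left(V{\left(3,b{\left(4,6 \right)} \right)} \right)} = \left(\left(80 - 820\right) - 525\right) + \left(3 \cdot 4\right)^{2} = \left(-740 - 525\right) + 12^{2} = -1265 + 144 = -1121$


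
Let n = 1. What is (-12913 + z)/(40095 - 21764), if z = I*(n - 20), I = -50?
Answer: -11963/18331 ≈ -0.65261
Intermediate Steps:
z = 950 (z = -50*(1 - 20) = -50*(-19) = 950)
(-12913 + z)/(40095 - 21764) = (-12913 + 950)/(40095 - 21764) = -11963/18331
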